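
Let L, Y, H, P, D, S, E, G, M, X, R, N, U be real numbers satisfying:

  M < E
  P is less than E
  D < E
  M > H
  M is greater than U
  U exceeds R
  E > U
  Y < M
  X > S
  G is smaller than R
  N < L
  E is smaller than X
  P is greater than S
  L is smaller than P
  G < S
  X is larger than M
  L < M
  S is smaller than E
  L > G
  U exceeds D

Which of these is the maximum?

H is not greatest since H < M; G is not greatest since G < L; Y is not greatest since Y < M; S is not greatest since S < P; R is not greatest since R < U; N is not greatest since N < L; L is not greatest since L < P; P is not greatest since P < E; D is not greatest since D < U; U is not greatest since U < E; M is not greatest since M < X; E is not greatest since E < X.
Only X has nothing above it, so X is the maximum.

X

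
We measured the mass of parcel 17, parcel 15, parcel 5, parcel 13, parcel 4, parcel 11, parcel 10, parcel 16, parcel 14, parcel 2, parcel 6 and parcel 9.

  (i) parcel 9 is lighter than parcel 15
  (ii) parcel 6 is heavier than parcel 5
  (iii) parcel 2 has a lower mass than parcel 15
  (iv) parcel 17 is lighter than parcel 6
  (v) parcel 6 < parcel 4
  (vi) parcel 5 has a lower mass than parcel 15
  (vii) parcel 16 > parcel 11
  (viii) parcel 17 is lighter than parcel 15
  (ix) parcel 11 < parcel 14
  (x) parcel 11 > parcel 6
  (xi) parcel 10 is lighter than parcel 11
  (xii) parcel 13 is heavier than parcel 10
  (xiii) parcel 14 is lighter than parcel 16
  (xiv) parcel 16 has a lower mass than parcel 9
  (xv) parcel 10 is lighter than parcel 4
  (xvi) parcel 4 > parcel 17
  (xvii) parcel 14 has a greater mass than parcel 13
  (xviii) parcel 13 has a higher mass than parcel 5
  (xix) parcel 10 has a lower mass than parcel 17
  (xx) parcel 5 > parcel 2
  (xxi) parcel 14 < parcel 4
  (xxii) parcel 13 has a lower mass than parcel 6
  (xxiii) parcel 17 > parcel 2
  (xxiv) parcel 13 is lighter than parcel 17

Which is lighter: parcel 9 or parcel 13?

The relevant relations are parcel 13 < parcel 17; parcel 17 < parcel 6; parcel 6 < parcel 11; parcel 11 < parcel 14; parcel 14 < parcel 16; parcel 16 < parcel 9.
Chaining these gives parcel 13 < parcel 17 < parcel 6 < parcel 11 < parcel 14 < parcel 16 < parcel 9.
So parcel 13 < parcel 9; parcel 13 is the lighter of the two.

parcel 13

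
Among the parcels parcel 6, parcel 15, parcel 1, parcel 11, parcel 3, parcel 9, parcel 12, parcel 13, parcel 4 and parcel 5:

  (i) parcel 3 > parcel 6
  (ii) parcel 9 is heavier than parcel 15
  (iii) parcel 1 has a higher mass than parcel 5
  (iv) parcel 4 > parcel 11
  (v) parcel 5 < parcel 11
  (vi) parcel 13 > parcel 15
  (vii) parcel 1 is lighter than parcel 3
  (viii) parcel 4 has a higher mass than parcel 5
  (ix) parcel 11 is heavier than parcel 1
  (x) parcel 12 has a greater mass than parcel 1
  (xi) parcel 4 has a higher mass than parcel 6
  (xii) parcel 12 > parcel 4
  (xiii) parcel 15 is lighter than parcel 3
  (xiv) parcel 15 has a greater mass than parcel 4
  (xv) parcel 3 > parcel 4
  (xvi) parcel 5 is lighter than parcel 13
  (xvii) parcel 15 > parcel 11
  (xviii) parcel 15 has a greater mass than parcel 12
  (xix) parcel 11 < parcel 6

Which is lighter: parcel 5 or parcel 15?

parcel 5 < parcel 1 and parcel 1 < parcel 11 give parcel 5 < parcel 11.
With parcel 11 < parcel 6: parcel 5 < parcel 1 < parcel 11 < parcel 6.
Then parcel 6 < parcel 4 extends the chain to parcel 4.
With parcel 4 < parcel 12: parcel 5 < parcel 1 < parcel 11 < parcel 6 < parcel 4 < parcel 12.
Then parcel 12 < parcel 15 extends the chain to parcel 15.
So parcel 5 < parcel 15; parcel 5 is the lighter of the two.

parcel 5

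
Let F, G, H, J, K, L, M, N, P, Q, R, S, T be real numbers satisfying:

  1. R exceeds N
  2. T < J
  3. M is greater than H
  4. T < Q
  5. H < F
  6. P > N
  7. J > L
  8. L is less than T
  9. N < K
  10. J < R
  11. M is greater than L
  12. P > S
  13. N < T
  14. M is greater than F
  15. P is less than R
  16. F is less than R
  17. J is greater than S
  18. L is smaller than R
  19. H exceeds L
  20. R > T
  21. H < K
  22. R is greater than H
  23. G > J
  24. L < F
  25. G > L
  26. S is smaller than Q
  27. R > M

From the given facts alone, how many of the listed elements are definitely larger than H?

4

Directly above H: K, F, M, R.
No other element is forced above H by the given relations, so the count is 4.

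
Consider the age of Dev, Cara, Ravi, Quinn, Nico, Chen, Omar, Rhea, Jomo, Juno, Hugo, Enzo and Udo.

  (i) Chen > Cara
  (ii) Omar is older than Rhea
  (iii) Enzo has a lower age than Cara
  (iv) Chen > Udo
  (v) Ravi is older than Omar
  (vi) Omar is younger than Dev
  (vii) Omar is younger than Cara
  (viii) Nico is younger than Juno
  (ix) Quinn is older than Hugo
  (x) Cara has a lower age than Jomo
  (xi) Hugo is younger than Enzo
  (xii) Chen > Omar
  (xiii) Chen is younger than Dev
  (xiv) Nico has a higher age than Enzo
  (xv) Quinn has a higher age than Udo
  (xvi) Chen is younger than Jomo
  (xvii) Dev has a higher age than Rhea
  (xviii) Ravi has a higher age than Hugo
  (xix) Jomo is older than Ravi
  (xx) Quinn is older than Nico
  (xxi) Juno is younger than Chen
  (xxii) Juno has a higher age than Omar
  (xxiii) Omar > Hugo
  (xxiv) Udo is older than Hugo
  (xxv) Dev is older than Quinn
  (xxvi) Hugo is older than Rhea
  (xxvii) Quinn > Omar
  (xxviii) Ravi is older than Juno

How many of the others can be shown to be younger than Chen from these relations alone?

From Chen the given relations immediately reach Omar, Udo, Cara, Juno.
From those, Rhea, Hugo, Enzo, Nico — 8 in total.
Nothing else is reachable below Chen; 8 in all.

8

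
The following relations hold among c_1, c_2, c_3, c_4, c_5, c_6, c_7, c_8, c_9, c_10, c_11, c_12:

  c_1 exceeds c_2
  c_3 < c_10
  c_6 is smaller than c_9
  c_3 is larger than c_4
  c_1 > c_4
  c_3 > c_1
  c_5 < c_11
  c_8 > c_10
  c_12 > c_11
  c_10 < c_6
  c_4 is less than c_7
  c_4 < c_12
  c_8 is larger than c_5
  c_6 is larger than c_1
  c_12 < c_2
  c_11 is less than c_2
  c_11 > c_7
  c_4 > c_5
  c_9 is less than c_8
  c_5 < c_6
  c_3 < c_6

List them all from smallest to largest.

c_5 < c_4 < c_7 < c_11 < c_12 < c_2 < c_1 < c_3 < c_10 < c_6 < c_9 < c_8

The consecutive links are each given: c_5 < c_4; c_4 < c_7; c_7 < c_11; c_11 < c_12; c_12 < c_2; c_2 < c_1; c_1 < c_3; c_3 < c_10; c_10 < c_6; c_6 < c_9; c_9 < c_8.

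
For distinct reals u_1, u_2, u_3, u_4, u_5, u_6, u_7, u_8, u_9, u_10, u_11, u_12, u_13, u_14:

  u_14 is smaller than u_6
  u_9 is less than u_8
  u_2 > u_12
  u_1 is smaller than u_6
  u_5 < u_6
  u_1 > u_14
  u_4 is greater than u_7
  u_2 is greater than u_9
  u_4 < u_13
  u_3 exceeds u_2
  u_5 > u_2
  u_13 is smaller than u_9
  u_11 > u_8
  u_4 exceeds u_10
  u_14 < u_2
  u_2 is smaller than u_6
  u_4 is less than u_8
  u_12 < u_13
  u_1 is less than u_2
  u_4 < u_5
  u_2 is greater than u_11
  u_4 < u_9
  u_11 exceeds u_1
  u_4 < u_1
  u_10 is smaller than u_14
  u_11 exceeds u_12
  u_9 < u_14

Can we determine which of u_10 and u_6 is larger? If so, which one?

u_10 < u_4 < u_13 < u_9 < u_14 < u_1 < u_11 < u_2 < u_5 < u_6, by transitivity through u_4, u_13, u_9, u_14, u_1, u_11, u_2, u_5.
So u_6 is larger.

u_6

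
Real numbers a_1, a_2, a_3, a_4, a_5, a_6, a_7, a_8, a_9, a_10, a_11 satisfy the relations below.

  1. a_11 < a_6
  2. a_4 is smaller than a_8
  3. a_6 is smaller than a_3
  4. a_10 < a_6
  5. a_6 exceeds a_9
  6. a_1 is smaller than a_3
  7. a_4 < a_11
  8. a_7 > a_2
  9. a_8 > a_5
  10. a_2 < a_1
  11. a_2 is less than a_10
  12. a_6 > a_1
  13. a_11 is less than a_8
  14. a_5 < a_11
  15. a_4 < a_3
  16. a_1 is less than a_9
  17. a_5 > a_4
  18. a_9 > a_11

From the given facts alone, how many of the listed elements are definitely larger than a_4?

6

From a_4 the given relations immediately reach a_5, a_11, a_8, a_3.
From those, a_9, a_6 — 6 in total.
Nothing else is reachable above a_4; 6 in all.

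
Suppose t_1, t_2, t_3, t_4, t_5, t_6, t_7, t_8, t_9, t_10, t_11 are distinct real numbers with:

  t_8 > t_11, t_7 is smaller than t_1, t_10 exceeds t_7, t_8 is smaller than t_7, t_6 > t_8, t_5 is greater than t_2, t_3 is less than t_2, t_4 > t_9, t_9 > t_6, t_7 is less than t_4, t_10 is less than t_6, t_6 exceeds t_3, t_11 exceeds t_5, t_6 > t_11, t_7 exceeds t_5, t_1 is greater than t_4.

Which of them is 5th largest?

Chaining the given pairs: t_3 < t_2 < t_5 < t_11 < t_8 < t_7 < t_10 < t_6 < t_9 < t_4 < t_1.
Counting 5 from the largest end gives t_10.

t_10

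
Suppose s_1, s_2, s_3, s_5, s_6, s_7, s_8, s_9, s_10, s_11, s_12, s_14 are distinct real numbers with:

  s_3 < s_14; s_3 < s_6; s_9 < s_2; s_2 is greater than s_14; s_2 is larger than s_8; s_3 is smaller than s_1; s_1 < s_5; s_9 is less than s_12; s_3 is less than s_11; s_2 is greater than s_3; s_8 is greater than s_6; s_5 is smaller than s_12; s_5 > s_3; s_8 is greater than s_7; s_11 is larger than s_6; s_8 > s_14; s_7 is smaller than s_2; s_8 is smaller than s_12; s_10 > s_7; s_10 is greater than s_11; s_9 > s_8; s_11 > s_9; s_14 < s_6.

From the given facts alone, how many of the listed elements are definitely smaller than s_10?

The elements the relations force below s_10 are s_3, s_14, s_7, s_6, s_8, s_9, s_11 — no chain reaches any other.
That is 7.

7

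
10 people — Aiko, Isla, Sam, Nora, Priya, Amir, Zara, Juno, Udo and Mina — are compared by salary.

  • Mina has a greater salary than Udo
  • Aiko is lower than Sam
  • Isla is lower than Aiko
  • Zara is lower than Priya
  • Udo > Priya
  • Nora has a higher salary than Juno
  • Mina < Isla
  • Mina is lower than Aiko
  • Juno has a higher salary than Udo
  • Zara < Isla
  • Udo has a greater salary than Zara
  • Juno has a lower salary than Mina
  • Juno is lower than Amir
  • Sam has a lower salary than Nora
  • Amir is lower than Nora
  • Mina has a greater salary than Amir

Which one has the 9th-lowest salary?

Chaining the given pairs: Zara < Priya < Udo < Juno < Amir < Mina < Isla < Aiko < Sam < Nora.
The 9th smallest is Sam.

Sam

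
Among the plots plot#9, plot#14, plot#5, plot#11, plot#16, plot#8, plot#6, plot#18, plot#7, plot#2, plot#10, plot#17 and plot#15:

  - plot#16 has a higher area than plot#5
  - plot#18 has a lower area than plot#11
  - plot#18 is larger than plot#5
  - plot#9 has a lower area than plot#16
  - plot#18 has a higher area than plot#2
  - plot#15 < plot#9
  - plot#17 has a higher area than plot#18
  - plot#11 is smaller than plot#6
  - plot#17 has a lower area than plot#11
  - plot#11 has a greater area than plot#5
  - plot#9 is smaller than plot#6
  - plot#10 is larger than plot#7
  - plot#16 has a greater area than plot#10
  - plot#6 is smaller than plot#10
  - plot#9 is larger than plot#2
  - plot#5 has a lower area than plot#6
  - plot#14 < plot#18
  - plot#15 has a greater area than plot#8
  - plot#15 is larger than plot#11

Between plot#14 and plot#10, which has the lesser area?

plot#14 < plot#18 < plot#11 < plot#15 < plot#9 < plot#6 < plot#10, by transitivity through plot#18, plot#11, plot#15, plot#9, plot#6.
So plot#14 < plot#10; plot#14 is the smaller of the two.

plot#14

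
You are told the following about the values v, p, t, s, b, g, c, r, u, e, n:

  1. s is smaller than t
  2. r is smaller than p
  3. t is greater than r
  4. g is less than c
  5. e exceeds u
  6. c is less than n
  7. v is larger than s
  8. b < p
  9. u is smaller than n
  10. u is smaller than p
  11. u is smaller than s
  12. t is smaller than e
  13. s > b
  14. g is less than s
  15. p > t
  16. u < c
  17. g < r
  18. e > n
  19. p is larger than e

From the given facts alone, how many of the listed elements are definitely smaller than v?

The elements the relations force below v are u, b, g, s — no chain reaches any other.
That is 4.

4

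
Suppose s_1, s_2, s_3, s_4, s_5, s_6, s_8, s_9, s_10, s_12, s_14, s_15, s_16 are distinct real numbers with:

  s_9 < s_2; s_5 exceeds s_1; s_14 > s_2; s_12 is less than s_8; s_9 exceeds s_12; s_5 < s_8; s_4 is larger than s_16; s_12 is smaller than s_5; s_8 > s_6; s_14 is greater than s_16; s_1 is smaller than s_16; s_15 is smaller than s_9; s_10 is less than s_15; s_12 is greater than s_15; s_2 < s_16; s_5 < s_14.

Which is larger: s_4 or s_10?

Chaining the given relations: s_10 < s_15 < s_9 < s_2 < s_16 < s_4.
So s_10 < s_4; s_4 is the larger of the two.

s_4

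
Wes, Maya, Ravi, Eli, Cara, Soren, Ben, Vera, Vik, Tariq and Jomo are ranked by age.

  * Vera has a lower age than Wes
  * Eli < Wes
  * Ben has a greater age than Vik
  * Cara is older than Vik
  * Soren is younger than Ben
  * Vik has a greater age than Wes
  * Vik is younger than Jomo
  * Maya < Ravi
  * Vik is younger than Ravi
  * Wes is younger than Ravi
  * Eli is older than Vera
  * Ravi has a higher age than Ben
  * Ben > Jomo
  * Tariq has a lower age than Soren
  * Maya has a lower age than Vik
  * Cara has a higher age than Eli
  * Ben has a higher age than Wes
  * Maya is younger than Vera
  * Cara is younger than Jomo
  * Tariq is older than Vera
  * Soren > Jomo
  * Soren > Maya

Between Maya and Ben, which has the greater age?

Ben

The relevant relations are Maya < Vera; Vera < Eli; Eli < Wes; Wes < Vik; Vik < Cara; Cara < Jomo; Jomo < Ben.
Together: Maya < Vera < Eli < Wes < Vik < Cara < Jomo < Ben.
So Maya < Ben; Ben is the older of the two.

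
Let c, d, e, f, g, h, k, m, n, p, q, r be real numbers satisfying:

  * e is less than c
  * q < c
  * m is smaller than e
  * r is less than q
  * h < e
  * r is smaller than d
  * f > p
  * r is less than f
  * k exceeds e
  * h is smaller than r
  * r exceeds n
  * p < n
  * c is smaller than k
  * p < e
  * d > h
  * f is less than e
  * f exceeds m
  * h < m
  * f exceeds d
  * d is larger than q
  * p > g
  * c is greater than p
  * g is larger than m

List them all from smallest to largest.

Nothing is placed below h, so it is least; from there h < m; m < g; g < p; p < n; n < r; r < q; q < d; d < f; f < e; e < c; c < k, each given directly.

h < m < g < p < n < r < q < d < f < e < c < k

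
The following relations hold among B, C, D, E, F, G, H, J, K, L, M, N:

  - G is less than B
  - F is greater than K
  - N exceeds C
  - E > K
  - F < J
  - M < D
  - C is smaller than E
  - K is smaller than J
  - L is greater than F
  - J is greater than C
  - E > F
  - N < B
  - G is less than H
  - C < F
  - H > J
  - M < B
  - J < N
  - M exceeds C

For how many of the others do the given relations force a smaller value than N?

4

From N the given relations immediately reach C, J.
From those, K, F — 4 in total.
No other element is forced below N by the given relations, so the count is 4.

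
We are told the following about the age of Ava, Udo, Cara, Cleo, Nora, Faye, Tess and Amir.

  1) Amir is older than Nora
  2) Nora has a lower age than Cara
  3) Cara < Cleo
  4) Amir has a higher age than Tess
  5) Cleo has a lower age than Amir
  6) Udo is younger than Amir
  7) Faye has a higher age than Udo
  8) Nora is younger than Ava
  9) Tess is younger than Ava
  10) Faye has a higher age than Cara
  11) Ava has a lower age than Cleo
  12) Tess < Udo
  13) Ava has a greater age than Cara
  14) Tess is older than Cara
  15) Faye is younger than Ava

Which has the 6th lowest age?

Ava

Chaining the given pairs: Nora < Cara < Tess < Udo < Faye < Ava < Cleo < Amir.
The 6th smallest is Ava.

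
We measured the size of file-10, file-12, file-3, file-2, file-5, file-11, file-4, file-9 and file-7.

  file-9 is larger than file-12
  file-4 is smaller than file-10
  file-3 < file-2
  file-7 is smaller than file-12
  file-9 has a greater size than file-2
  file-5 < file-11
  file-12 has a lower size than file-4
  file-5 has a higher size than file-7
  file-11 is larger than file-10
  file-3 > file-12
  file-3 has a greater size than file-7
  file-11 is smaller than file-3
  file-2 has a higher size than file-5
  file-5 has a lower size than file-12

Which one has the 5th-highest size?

file-10

The consecutive relations fix a unique order: file-7 < file-5 < file-12 < file-4 < file-10 < file-11 < file-3 < file-2 < file-9.
The 5th largest is file-10.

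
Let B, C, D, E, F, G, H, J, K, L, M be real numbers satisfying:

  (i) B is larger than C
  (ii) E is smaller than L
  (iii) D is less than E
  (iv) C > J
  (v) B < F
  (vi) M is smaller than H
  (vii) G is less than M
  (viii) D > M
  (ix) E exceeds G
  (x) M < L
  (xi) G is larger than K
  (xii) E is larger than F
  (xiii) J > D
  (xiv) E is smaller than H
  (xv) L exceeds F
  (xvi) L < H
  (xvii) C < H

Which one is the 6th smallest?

The consecutive relations fix a unique order: K < G < M < D < J < C < B < F < E < L < H.
The 6th smallest is C.

C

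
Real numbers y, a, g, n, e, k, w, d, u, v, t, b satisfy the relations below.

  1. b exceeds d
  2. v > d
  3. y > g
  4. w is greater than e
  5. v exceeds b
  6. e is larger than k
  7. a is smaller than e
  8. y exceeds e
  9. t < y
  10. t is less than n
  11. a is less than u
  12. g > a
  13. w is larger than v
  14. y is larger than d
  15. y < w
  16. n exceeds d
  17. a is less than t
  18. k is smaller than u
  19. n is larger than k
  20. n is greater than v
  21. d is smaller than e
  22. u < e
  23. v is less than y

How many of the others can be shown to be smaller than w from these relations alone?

From w the given relations immediately reach e, v, y.
From those, a, g, k, d, b, t, u — 10 in total.
No other element is forced below w by the given relations, so the count is 10.

10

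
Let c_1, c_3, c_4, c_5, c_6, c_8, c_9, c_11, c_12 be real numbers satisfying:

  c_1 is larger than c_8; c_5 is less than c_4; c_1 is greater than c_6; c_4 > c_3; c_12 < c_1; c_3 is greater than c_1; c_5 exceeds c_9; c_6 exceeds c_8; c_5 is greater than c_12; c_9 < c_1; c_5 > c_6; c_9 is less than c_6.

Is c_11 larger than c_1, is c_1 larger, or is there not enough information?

Following every chain through c_11: nothing is chained to c_11.
c_1 is not reached, and no chain runs the other way from c_1 to c_11.
So the given relations leave the order of c_11 and c_1 undetermined.

undetermined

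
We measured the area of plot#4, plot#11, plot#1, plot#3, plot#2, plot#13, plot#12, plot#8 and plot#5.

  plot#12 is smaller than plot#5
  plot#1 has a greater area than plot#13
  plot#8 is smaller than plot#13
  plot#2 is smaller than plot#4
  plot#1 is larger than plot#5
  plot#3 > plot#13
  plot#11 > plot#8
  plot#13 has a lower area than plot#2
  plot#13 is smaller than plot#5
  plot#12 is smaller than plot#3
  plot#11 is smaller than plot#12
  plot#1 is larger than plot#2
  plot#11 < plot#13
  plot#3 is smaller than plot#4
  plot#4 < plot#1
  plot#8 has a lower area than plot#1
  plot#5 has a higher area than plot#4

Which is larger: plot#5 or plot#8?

plot#5

plot#8 < plot#11 < plot#13 < plot#2 < plot#4 < plot#5, by transitivity through plot#11, plot#13, plot#2, plot#4.
So plot#8 < plot#5; plot#5 is the larger of the two.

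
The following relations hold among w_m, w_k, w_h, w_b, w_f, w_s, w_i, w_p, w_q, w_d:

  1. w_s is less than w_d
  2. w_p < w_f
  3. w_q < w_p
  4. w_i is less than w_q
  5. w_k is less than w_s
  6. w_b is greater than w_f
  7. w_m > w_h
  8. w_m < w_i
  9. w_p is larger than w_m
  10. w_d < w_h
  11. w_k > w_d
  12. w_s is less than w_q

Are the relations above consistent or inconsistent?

inconsistent

Chaining the given relations yields w_k < w_s < w_d, so w_k < w_d. But one relation states w_d < w_k. These cannot both hold.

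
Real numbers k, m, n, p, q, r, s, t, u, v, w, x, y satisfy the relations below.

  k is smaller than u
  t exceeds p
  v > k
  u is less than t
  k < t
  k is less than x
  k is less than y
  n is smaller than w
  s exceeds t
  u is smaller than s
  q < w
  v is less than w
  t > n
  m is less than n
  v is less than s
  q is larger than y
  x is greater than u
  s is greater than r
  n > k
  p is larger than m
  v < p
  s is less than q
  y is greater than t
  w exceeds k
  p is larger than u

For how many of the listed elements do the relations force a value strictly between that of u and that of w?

5

Chaining upward from u reaches: p, t, s, y, q, x.
Chaining downward from w reaches: k, v, m, n, p, r, t, s, y, q.
Strictly between u and w are those in both lists: p, t, s, y, q — 5 elements.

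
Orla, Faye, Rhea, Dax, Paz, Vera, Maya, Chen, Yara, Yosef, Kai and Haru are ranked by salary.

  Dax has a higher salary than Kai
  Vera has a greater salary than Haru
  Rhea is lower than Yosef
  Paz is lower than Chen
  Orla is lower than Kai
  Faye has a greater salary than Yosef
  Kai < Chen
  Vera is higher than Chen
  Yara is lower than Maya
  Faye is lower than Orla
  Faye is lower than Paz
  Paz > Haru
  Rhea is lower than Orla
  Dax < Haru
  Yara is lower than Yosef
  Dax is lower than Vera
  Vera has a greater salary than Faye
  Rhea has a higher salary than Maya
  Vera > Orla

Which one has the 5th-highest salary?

Chaining the given pairs: Yara < Maya < Rhea < Yosef < Faye < Orla < Kai < Dax < Haru < Paz < Chen < Vera.
The 5th largest is Dax.

Dax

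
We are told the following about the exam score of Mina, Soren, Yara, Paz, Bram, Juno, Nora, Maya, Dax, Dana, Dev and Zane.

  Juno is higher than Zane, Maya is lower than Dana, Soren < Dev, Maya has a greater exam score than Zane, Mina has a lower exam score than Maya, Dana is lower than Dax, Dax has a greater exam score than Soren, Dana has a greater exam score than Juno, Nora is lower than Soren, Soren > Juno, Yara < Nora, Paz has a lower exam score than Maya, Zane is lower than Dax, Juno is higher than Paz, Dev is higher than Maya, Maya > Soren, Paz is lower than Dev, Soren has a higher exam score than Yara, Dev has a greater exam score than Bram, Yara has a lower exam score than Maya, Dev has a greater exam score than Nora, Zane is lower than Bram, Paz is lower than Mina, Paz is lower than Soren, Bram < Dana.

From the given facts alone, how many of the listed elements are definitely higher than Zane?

7

From Zane the given relations immediately reach Juno, Bram, Maya, Dax.
From those, Soren, Dana, Dev — 7 in total.
No other element is forced above Zane by the given relations, so the count is 7.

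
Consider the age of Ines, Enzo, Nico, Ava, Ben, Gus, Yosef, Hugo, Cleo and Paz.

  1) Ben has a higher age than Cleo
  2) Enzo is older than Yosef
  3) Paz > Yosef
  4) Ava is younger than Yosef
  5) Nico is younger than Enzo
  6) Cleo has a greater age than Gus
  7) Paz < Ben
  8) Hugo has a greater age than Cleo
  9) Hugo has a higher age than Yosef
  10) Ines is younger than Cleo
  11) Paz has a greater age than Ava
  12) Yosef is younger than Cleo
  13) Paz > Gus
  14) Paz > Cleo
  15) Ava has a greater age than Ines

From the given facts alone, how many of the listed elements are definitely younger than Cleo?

Directly below Cleo: Ines, Gus, Yosef.
One step further: Ava (4 so far).
No other element is forced below Cleo by the given relations, so the count is 4.

4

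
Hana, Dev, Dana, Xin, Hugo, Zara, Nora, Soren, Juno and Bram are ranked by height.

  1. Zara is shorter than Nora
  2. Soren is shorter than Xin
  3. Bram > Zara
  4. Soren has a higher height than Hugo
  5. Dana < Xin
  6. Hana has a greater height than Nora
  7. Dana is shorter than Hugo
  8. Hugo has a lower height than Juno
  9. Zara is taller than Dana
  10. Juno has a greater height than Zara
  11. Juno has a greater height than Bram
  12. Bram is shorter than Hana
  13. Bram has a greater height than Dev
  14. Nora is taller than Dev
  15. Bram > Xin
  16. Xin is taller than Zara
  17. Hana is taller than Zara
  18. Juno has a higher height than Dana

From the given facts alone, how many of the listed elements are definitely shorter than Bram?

6

From Bram the given relations immediately reach Zara, Dev, Xin.
From those, Dana, Soren — 5 in total.
From those, Hugo — 6 in total.
Nothing else is reachable below Bram; 6 in all.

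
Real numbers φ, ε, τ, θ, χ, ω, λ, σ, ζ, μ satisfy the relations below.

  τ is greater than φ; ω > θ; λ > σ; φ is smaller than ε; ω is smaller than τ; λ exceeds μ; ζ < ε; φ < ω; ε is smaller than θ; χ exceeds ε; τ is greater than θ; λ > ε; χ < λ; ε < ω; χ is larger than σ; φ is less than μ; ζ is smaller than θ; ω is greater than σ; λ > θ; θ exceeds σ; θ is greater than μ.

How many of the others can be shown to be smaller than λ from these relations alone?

From λ the given relations immediately reach σ, ε, χ, μ, θ.
From those, ζ, φ — 7 in total.
No other element is forced below λ by the given relations, so the count is 7.

7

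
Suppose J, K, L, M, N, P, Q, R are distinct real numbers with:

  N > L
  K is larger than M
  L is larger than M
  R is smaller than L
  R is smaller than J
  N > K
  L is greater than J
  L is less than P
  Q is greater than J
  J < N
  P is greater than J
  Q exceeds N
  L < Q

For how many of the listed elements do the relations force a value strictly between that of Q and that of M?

Chaining upward from M reaches: K, L, P, N.
Chaining downward from Q reaches: R, J, K, L, N.
Strictly between M and Q are those in both lists: K, L, N — 3 elements.

3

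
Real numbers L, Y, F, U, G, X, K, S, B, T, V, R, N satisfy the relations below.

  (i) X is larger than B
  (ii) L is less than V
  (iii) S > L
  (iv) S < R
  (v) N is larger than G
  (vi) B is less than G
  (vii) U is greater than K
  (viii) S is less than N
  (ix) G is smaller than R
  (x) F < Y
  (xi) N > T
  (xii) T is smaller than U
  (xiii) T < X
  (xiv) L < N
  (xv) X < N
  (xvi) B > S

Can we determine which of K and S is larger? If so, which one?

undetermined

Following every chain through S: above S we get B, X, G, N, R; below S we get L.
K is not reached, and no chain runs the other way from K to S.
So the given relations leave the order of S and K undetermined.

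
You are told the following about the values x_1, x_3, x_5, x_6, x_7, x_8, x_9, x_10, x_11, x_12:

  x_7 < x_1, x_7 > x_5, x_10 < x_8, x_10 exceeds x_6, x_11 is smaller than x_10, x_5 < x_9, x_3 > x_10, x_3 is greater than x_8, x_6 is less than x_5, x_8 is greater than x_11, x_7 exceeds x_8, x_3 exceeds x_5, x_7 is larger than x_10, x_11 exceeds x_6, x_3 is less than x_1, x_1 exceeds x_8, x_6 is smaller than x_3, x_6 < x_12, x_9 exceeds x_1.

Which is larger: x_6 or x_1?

x_1

Link the given pairs in sequence: x_6 < x_11; x_11 < x_10; x_10 < x_8; x_8 < x_3; x_3 < x_1.
Together: x_6 < x_11 < x_10 < x_8 < x_3 < x_1.
So x_6 < x_1; x_1 is the larger of the two.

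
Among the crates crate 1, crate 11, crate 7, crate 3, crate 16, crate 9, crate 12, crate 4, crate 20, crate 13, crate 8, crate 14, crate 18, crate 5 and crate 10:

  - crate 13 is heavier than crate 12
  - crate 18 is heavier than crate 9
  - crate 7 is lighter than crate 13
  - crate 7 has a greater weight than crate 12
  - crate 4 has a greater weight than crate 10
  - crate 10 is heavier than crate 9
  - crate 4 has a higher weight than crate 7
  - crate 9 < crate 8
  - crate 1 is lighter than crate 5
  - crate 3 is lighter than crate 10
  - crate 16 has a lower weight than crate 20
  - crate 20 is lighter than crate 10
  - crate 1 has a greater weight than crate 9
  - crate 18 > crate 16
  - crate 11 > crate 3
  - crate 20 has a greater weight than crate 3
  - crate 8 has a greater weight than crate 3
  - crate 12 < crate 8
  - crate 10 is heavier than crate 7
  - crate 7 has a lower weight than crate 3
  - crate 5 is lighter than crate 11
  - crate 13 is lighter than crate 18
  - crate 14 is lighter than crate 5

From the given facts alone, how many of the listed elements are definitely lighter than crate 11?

7

The elements the relations force below crate 11 are crate 12, crate 9, crate 7, crate 1, crate 3, crate 14, crate 5 — no chain reaches any other.
That is 7.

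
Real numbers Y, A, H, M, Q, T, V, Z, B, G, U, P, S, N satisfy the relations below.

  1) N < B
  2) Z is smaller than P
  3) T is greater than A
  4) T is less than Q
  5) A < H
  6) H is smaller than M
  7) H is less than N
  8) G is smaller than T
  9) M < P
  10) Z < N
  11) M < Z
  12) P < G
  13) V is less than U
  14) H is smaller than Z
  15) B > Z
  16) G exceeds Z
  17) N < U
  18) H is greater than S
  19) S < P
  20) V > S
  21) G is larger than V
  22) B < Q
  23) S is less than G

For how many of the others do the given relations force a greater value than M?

8

From M the given relations immediately reach Z, P.
From those, N, G, B — 5 in total.
From those, U, T, Q — 8 in total.
No other element is forced above M by the given relations, so the count is 8.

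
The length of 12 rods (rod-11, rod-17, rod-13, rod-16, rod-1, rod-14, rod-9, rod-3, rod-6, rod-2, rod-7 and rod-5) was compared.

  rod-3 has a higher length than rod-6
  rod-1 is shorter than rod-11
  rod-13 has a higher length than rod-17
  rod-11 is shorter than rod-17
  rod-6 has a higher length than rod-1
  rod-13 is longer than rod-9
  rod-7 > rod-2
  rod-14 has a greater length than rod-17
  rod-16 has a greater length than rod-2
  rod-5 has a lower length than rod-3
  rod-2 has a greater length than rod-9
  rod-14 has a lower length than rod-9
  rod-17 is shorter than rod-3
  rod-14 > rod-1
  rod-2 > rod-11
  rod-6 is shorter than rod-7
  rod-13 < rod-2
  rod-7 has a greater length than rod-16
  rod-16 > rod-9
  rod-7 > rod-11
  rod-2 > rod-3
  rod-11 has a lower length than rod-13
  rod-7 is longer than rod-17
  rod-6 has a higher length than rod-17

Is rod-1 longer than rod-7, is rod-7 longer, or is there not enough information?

rod-1 < rod-11 and rod-11 < rod-17 give rod-1 < rod-17.
Then rod-17 < rod-14 extends the chain to rod-14.
Then rod-14 < rod-9 extends the chain to rod-9.
Then rod-9 < rod-13 extends the chain to rod-13.
Then rod-13 < rod-2 extends the chain to rod-2.
Then rod-2 < rod-16 extends the chain to rod-16.
Then rod-16 < rod-7 extends the chain to rod-7.
So rod-7 is longer.

rod-7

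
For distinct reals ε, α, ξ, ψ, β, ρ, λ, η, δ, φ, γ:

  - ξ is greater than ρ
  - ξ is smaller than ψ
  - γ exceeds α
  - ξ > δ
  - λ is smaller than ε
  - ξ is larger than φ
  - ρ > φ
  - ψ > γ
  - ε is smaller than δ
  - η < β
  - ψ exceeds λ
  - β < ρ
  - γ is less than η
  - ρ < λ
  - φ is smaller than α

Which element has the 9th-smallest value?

The consecutive relations fix a unique order: φ < α < γ < η < β < ρ < λ < ε < δ < ξ < ψ.
The 9th smallest is δ.

δ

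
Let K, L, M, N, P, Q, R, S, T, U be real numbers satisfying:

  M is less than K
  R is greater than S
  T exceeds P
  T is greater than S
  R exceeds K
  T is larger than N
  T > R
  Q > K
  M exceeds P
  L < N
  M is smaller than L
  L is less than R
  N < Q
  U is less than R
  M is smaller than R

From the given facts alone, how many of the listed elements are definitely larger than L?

4

The elements the relations force above L are R, N, T, Q — no chain reaches any other.
That is 4.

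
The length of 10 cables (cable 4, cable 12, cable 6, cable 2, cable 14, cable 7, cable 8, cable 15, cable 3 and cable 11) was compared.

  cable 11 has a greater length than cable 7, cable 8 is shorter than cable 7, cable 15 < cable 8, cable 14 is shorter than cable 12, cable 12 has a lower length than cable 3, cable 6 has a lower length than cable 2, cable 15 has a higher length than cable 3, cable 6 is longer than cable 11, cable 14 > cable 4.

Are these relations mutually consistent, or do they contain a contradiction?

consistent

The single ordering cable 4 < cable 14 < cable 12 < cable 3 < cable 15 < cable 8 < cable 7 < cable 11 < cable 6 < cable 2 satisfies every listed relation, so no contradiction arises.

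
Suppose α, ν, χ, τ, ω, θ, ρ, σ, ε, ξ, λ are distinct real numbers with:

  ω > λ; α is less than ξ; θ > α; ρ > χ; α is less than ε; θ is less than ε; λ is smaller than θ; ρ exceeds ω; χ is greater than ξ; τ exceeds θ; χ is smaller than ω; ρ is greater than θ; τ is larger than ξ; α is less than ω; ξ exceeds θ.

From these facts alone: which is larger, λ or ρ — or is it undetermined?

ρ

The relevant relations are λ < θ; θ < ξ; ξ < χ; χ < ω; ω < ρ.
Chaining these gives λ < θ < ξ < χ < ω < ρ.
So ρ is larger.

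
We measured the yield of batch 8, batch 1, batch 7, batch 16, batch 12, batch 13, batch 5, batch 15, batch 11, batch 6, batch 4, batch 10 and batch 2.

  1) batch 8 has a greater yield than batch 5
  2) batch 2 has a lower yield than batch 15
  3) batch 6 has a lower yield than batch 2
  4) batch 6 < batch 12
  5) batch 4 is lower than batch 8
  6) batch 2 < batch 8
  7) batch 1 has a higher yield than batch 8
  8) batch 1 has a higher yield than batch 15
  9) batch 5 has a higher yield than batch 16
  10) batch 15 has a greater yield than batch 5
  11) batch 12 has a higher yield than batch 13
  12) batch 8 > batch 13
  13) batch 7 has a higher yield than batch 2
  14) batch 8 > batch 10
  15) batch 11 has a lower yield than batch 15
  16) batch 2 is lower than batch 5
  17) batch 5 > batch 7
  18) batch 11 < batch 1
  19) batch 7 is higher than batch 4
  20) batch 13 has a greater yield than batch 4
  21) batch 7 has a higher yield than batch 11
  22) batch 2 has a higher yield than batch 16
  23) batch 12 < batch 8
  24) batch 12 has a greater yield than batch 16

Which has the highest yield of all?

batch 1

batch 6 is not greatest since batch 6 < batch 2; batch 16 is not greatest since batch 16 < batch 12; batch 11 is not greatest since batch 11 < batch 15; batch 4 is not greatest since batch 4 < batch 7; batch 2 is not greatest since batch 2 < batch 7; batch 13 is not greatest since batch 13 < batch 12; batch 7 is not greatest since batch 7 < batch 5; batch 5 is not greatest since batch 5 < batch 15; batch 10 is not greatest since batch 10 < batch 8; batch 12 is not greatest since batch 12 < batch 8; batch 15 is not greatest since batch 15 < batch 1; batch 8 is not greatest since batch 8 < batch 1.
Only batch 1 has nothing above it, so batch 1 is the highest yield.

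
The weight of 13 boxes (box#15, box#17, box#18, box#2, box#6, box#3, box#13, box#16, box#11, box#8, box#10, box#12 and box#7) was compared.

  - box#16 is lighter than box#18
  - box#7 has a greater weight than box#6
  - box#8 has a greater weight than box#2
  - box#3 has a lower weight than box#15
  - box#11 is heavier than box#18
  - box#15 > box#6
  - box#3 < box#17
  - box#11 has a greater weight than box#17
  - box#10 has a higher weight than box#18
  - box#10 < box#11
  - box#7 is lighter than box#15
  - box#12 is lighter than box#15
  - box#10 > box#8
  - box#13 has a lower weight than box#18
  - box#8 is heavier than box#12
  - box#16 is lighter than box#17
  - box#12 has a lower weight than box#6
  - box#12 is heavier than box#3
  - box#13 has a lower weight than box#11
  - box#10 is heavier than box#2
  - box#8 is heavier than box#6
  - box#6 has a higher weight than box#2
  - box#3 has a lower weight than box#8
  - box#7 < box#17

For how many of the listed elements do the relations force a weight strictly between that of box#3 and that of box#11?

The relations place box#3 below box#11. An element lies strictly between them when it is forced above box#3 and also forced below box#11.
Above box#3: {box#12, box#6, box#7, box#8, box#15, box#17, box#10}. Below box#11: {box#2, box#12, box#16, box#13, box#6, box#18, box#7, box#8, box#17, box#10}.
Intersection: {box#12, box#6, box#7, box#8, box#17, box#10} — 6.

6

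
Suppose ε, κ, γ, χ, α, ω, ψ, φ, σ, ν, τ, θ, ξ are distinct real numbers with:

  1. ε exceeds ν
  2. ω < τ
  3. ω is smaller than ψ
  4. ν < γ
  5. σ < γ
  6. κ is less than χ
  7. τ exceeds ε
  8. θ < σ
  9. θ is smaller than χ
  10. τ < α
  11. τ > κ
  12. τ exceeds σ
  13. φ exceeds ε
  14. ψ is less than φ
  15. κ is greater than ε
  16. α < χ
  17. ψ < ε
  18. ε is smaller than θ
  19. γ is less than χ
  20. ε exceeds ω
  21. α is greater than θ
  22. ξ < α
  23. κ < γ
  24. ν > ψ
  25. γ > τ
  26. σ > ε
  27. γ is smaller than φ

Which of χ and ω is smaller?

ω

Following the relations from ω: ω < ψ < ν < ε < θ < σ < τ < γ < χ.
So ω < χ; ω is the smaller of the two.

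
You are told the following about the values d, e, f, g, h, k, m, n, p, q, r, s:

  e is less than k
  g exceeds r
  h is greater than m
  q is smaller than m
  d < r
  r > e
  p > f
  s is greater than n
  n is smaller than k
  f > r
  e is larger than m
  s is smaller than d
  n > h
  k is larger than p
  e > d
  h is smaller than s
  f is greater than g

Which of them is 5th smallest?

s

The consecutive relations fix a unique order: q < m < h < n < s < d < e < r < g < f < p < k.
Counting 5 from the smallest end gives s.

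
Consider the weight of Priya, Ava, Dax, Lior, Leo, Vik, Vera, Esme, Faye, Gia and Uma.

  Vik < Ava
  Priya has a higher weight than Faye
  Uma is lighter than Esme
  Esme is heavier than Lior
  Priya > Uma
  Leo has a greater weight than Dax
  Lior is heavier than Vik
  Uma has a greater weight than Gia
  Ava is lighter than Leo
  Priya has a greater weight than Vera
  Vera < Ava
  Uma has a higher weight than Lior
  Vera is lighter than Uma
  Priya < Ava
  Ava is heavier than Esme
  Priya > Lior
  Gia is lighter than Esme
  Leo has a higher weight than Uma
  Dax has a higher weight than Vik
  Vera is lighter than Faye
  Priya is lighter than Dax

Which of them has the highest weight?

Leo

Vik is not greatest since Vik < Dax; Lior is not greatest since Lior < Esme; Vera is not greatest since Vera < Faye; Gia is not greatest since Gia < Uma; Uma is not greatest since Uma < Esme; Faye is not greatest since Faye < Priya; Esme is not greatest since Esme < Ava; Priya is not greatest since Priya < Ava; Dax is not greatest since Dax < Leo; Ava is not greatest since Ava < Leo.
Only Leo has nothing above it, so Leo is the highest weight.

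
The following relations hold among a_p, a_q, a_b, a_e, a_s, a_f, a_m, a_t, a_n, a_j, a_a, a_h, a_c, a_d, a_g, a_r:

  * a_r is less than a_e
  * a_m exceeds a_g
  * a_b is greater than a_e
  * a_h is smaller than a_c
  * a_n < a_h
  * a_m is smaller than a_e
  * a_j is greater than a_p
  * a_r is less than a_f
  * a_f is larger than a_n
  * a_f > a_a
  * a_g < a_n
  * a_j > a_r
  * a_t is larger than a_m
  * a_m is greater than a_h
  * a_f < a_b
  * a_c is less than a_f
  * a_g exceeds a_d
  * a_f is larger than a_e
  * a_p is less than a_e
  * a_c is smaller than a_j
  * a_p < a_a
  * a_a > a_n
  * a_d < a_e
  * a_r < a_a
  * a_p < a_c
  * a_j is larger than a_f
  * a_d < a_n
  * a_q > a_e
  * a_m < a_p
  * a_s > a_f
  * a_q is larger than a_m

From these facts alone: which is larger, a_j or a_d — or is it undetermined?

a_j

a_d < a_g and a_g < a_n give a_d < a_n.
Then a_n < a_h extends the chain to a_h.
With a_h < a_m: a_d < a_g < a_n < a_h < a_m.
Then a_m < a_p extends the chain to a_p.
With a_p < a_e: a_d < a_g < a_n < a_h < a_m < a_p < a_e.
With a_e < a_f: a_d < a_g < a_n < a_h < a_m < a_p < a_e < a_f.
Then a_f < a_j extends the chain to a_j.
So a_j is larger.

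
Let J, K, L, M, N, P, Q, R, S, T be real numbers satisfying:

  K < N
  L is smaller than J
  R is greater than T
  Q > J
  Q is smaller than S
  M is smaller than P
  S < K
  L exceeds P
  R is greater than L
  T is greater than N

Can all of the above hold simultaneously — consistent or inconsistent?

consistent

Every relation is compatible with M < P < L < J < Q < S < K < N < T < R; the set is consistent.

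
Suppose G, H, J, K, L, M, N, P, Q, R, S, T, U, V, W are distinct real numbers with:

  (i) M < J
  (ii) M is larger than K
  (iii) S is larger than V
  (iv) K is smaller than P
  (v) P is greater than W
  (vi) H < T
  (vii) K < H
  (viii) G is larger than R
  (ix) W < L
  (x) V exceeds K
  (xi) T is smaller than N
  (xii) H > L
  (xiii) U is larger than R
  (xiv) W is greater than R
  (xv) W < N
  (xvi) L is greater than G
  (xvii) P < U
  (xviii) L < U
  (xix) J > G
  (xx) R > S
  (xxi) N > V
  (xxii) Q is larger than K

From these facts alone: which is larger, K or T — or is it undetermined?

Chaining the given relations: K < V < S < R < W < L < H < T.
So T is larger.

T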